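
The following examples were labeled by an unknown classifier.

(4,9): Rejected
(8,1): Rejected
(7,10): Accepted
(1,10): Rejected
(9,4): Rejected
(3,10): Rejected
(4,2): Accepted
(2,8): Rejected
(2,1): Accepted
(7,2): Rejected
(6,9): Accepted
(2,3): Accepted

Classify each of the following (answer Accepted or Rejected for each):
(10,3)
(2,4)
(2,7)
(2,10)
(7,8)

Rejected, Accepted, Rejected, Rejected, Accepted

One predicate separates the groups cleanly: |first − second| ≤ 3.
(10,3): Rejected (|10−3| = 7).
(2,4): Accepted (|2−4| = 2).
(2,7): Rejected (|2−7| = 5).
(2,10): Rejected (|2−10| = 8).
(7,8): Accepted (|7−8| = 1).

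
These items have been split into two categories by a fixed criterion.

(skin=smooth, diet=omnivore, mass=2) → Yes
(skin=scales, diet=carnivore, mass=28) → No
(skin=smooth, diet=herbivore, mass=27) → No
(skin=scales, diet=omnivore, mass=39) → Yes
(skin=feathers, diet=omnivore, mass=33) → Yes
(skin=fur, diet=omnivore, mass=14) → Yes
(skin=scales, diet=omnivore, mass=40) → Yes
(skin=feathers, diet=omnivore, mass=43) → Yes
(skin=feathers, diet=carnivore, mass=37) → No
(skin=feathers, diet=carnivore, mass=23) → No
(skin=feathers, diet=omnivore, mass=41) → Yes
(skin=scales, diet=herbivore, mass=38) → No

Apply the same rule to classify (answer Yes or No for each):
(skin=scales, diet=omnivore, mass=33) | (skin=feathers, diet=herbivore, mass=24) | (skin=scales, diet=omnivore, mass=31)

Yes, No, Yes

Checking candidate rules against both groups, what survives is: diet is omnivore.
(skin=scales, diet=omnivore, mass=33): Yes (diet is omnivore). (skin=feathers, diet=herbivore, mass=24): No (diet is herbivore). (skin=scales, diet=omnivore, mass=31): Yes (diet is omnivore).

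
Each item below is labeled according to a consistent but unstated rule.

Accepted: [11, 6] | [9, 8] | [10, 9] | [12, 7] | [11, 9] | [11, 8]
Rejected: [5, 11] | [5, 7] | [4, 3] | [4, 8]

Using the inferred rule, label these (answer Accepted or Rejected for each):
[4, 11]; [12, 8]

The common property of the 'Accepted' items is: sum ≥ 17. No 'Rejected' item has it.
Rejected: [4, 11], since 4+11 = 15. Accepted: [12, 8], since 12+8 = 20.

Rejected, Accepted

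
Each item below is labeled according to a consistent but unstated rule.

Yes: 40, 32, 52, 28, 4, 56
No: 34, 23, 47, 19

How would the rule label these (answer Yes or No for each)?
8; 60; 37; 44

Yes, Yes, No, Yes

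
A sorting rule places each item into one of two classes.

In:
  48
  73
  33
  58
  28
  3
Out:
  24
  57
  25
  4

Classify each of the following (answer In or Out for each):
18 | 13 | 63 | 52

In, In, In, Out

The classifier is using: ≡ 3 (mod 5).
In: 18, since 18 mod 5 = 3. In: 13, since 13 mod 5 = 3. In: 63, since 63 mod 5 = 3. Out: 52, since 52 mod 5 = 2.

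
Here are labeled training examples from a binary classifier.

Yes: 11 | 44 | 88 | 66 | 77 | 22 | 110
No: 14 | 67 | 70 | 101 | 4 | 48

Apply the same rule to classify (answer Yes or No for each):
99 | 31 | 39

Yes, No, No

The pattern is that an item is 'Yes' exactly when: multiple of 11.
99 — 99 = 11·9, hence Yes.
31 — 31 = 11·2 + 9, hence No.
39 — 39 = 11·3 + 6, hence No.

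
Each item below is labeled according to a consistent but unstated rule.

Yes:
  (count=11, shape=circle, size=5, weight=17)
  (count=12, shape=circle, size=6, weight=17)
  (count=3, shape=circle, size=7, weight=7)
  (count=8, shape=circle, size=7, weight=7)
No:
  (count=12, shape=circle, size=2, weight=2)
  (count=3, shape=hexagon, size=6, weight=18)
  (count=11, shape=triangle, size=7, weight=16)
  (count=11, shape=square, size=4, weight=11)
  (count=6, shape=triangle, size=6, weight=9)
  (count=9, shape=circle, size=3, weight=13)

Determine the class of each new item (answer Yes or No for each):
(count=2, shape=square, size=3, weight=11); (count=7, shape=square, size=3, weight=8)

The common property of the 'Yes' items is: shape is circle AND size ≥ 4. No 'No' item has it.

No, No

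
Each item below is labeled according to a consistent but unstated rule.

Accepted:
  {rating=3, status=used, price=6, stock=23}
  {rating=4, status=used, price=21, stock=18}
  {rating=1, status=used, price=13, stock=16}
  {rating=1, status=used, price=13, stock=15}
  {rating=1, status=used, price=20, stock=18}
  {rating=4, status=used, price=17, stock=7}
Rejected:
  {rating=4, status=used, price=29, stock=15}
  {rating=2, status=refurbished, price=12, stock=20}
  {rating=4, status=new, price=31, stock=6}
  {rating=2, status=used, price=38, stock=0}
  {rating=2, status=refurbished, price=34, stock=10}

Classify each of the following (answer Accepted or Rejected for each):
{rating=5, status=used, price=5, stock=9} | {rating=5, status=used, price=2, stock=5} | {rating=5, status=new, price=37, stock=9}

Accepted, Accepted, Rejected

The pattern is that an item is 'Accepted' exactly when: status is used AND price ≤ 21.
{rating=5, status=used, price=5, stock=9} → status is used, price = 5 → Accepted.
{rating=5, status=used, price=2, stock=5} → status is used, price = 2 → Accepted.
{rating=5, status=new, price=37, stock=9} → status is new, price = 37 → Rejected.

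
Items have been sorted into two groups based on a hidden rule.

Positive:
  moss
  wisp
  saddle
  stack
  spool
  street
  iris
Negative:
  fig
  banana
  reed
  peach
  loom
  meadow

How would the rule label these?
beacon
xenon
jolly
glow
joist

Negative, Negative, Negative, Negative, Positive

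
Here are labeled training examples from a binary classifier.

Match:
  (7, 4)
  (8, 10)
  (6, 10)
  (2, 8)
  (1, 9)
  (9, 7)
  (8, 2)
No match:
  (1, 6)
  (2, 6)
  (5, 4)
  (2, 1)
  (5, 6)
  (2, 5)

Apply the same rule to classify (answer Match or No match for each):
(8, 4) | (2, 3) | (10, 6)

Match, No match, Match

'Match' ⟺ max ≥ 7.
(8, 4) — max 8, hence Match.
(2, 3) — max 3, hence No match.
(10, 6) — max 10, hence Match.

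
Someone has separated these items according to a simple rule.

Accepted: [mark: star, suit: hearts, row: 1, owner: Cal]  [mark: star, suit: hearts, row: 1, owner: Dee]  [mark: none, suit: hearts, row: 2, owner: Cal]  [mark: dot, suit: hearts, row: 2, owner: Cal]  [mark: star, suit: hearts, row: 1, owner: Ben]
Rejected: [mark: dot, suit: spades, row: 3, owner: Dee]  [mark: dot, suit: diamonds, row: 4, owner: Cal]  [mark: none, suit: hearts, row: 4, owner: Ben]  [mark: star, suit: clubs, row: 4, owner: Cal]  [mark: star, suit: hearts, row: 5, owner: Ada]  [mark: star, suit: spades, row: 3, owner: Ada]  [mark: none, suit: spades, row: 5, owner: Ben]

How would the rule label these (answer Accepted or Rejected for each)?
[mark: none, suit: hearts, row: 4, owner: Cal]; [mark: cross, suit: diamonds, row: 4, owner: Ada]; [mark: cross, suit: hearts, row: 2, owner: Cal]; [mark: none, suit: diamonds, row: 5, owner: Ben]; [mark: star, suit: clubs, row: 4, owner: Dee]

A rule that fits every label: row ≤ 2 — true of each 'Accepted' example, false of each 'Rejected' one.
[mark: none, suit: hearts, row: 4, owner: Cal]: row = 4, does not fit → Rejected.
[mark: cross, suit: diamonds, row: 4, owner: Ada]: row = 4, does not fit → Rejected.
[mark: cross, suit: hearts, row: 2, owner: Cal]: row = 2, fits → Accepted.
[mark: none, suit: diamonds, row: 5, owner: Ben]: row = 5, does not fit → Rejected.
[mark: star, suit: clubs, row: 4, owner: Dee]: row = 4, does not fit → Rejected.

Rejected, Rejected, Accepted, Rejected, Rejected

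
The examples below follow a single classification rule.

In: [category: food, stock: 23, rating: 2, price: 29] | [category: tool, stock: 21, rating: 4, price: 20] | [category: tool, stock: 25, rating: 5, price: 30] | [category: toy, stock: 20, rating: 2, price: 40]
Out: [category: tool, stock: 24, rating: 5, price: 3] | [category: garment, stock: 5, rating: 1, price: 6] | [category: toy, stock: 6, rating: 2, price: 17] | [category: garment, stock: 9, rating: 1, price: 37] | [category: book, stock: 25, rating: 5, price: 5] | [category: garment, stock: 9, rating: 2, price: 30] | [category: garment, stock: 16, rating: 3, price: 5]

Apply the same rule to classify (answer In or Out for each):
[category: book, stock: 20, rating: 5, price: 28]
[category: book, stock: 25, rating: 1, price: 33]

In, In

One predicate separates the groups cleanly: stock ≥ 16 AND price ≥ 6.
In: [category: book, stock: 20, rating: 5, price: 28], since stock = 20, price = 28.
In: [category: book, stock: 25, rating: 1, price: 33], since stock = 25, price = 33.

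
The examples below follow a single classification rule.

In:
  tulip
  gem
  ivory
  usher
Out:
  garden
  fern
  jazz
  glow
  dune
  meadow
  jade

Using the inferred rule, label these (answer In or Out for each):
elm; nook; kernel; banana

The common property of the 'In' items is: odd length. No 'Out' item has it.

In, Out, Out, Out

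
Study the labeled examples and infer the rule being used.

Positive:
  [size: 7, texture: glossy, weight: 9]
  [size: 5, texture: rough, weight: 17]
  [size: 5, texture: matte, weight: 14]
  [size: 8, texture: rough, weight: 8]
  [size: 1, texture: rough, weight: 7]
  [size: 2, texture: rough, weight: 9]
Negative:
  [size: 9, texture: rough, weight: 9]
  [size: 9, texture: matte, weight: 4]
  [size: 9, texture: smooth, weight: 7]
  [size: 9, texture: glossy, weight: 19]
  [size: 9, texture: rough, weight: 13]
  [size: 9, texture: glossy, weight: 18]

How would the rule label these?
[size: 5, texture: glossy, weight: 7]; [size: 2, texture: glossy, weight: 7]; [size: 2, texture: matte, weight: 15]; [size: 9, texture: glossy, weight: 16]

Positive, Positive, Positive, Negative

The rule appears to be: size ≤ 8.
[size: 5, texture: glossy, weight: 7]: Positive (size = 5). [size: 2, texture: glossy, weight: 7]: Positive (size = 2). [size: 2, texture: matte, weight: 15]: Positive (size = 2). [size: 9, texture: glossy, weight: 16]: Negative (size = 9).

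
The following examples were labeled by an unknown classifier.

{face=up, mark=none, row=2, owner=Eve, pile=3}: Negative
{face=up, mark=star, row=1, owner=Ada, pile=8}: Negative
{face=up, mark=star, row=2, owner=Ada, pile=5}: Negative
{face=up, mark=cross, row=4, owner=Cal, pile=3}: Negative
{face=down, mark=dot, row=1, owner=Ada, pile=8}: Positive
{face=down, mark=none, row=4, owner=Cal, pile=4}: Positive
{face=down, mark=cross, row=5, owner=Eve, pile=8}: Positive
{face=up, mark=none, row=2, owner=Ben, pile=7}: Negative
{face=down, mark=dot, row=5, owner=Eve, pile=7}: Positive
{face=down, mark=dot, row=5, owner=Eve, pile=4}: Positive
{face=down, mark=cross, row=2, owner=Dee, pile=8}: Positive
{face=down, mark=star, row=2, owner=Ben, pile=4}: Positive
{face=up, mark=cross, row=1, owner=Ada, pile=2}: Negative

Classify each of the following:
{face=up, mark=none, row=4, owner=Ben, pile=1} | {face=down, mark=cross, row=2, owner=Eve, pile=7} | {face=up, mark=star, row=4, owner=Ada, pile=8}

Negative, Positive, Negative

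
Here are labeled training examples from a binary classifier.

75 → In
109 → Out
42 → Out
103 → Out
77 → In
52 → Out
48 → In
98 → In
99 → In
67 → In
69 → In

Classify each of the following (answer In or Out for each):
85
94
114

In, In, Out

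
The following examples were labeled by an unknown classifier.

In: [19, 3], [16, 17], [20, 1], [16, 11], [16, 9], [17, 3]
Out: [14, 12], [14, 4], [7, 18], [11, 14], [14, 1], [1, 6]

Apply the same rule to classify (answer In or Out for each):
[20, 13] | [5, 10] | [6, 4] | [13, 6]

The pattern is that an item is 'In' exactly when: first ≥ 16.
[20, 13] → first 20 → In. [5, 10] → first 5 → Out. [6, 4] → first 6 → Out. [13, 6] → first 13 → Out.

In, Out, Out, Out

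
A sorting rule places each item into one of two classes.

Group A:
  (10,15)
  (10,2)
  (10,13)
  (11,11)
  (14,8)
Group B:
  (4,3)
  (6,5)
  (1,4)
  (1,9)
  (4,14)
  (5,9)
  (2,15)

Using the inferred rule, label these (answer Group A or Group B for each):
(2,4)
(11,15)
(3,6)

The simplest hypothesis consistent with all the labels is: first ≥ 8.

Group B, Group A, Group B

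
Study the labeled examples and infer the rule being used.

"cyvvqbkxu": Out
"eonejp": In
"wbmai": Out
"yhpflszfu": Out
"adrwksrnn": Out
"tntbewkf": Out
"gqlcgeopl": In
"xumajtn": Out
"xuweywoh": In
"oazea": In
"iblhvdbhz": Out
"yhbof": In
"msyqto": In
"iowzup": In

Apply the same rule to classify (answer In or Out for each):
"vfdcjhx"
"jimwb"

The common property of the 'In' items is: contains 'o'. No 'Out' item has it.
"vfdcjhx" → no 'o' → Out. "jimwb" → no 'o' → Out.

Out, Out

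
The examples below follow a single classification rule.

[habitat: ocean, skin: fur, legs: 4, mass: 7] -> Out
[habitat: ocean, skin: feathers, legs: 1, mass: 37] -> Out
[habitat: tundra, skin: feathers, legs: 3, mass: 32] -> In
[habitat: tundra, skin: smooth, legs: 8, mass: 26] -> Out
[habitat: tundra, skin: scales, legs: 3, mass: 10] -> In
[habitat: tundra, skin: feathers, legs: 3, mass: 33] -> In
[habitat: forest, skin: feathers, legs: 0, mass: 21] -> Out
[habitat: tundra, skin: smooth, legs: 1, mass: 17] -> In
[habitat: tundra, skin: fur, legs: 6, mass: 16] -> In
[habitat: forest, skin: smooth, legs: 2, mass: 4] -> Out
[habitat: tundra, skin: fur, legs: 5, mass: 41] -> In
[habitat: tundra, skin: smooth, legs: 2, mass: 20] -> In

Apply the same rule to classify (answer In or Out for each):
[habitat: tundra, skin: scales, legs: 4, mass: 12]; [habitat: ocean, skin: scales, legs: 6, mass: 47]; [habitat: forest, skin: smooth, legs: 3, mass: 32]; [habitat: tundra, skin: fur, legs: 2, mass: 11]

A rule that fits every label: habitat is tundra AND legs ≤ 6 — true of each 'In' example, false of each 'Out' one.
In: [habitat: tundra, skin: scales, legs: 4, mass: 12], since habitat is tundra, legs = 4.
Out: [habitat: ocean, skin: scales, legs: 6, mass: 47], since habitat is ocean, legs = 6.
Out: [habitat: forest, skin: smooth, legs: 3, mass: 32], since habitat is forest, legs = 3.
In: [habitat: tundra, skin: fur, legs: 2, mass: 11], since habitat is tundra, legs = 2.

In, Out, Out, In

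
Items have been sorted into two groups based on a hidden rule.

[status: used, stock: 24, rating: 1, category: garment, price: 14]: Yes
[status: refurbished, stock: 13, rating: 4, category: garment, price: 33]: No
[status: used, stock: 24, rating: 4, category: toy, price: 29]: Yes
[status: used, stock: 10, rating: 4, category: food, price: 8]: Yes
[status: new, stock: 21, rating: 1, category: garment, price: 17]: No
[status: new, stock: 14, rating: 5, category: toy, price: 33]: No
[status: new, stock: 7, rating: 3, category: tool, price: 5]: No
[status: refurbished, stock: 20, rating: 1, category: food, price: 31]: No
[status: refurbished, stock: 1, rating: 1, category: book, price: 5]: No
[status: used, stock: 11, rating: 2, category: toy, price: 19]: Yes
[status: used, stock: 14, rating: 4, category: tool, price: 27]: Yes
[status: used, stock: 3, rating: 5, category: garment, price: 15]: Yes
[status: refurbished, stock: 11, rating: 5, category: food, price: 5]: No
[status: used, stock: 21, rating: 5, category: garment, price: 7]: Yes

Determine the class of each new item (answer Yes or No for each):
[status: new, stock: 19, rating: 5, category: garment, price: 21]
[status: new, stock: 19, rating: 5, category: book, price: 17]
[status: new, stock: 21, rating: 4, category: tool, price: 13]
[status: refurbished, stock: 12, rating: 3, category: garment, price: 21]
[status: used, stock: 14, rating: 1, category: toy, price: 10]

The pattern is that an item is 'Yes' exactly when: status is used.
No: [status: new, stock: 19, rating: 5, category: garment, price: 21], since status is new. No: [status: new, stock: 19, rating: 5, category: book, price: 17], since status is new. No: [status: new, stock: 21, rating: 4, category: tool, price: 13], since status is new. No: [status: refurbished, stock: 12, rating: 3, category: garment, price: 21], since status is refurbished. Yes: [status: used, stock: 14, rating: 1, category: toy, price: 10], since status is used.

No, No, No, No, Yes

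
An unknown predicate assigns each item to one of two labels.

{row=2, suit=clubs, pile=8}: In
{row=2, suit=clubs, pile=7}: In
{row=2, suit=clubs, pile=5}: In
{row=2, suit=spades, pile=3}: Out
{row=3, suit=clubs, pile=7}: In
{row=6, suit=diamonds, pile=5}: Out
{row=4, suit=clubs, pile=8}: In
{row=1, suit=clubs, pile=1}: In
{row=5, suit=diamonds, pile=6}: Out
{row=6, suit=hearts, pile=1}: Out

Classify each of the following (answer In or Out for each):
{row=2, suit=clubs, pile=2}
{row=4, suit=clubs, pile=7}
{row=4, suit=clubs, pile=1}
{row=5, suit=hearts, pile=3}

The simplest hypothesis consistent with all the labels is: suit is clubs.
{row=2, suit=clubs, pile=2}: In (suit is clubs). {row=4, suit=clubs, pile=7}: In (suit is clubs). {row=4, suit=clubs, pile=1}: In (suit is clubs). {row=5, suit=hearts, pile=3}: Out (suit is hearts).

In, In, In, Out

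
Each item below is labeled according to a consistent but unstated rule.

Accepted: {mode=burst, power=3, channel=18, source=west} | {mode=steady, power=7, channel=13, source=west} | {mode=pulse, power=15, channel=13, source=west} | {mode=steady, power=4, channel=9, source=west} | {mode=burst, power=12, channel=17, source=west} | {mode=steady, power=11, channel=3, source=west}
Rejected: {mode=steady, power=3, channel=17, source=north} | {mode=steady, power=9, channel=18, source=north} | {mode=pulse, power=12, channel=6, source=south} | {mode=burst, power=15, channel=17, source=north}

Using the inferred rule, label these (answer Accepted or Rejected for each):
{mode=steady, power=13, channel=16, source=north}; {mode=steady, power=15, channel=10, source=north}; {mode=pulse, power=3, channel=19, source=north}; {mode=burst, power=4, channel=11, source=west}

Checking candidate rules against both groups, what survives is: source is west.

Rejected, Rejected, Rejected, Accepted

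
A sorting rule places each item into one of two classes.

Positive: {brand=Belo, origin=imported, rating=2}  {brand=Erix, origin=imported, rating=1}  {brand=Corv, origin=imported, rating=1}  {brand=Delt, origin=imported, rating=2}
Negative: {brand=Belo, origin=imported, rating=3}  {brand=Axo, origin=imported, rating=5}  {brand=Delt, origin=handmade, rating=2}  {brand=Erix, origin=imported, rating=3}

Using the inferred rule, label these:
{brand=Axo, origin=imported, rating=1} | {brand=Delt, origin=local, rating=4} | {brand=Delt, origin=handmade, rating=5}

All 'Positive' examples share one property — origin is imported AND rating ≤ 2 — and every 'Negative' example lacks it.
{brand=Axo, origin=imported, rating=1}: origin is imported, rating = 1, fits → Positive.
{brand=Delt, origin=local, rating=4}: origin is local, rating = 4, does not satisfy this → Negative.
{brand=Delt, origin=handmade, rating=5}: origin is handmade, rating = 5, does not satisfy this → Negative.

Positive, Negative, Negative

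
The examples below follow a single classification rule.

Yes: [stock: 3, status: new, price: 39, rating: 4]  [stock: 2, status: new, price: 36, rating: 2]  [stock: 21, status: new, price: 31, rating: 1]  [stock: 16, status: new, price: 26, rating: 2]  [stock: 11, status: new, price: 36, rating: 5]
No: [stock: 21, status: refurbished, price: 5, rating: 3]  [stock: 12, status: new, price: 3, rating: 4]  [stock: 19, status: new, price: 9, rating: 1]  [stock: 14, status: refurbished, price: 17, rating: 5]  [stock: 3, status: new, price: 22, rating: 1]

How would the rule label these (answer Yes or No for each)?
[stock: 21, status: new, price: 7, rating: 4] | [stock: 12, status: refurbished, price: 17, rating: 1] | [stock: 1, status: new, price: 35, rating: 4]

The pattern is that an item is 'Yes' exactly when: price ≥ 26.
[stock: 21, status: new, price: 7, rating: 4] — price = 7, hence No. [stock: 12, status: refurbished, price: 17, rating: 1] — price = 17, hence No. [stock: 1, status: new, price: 35, rating: 4] — price = 35, hence Yes.

No, No, Yes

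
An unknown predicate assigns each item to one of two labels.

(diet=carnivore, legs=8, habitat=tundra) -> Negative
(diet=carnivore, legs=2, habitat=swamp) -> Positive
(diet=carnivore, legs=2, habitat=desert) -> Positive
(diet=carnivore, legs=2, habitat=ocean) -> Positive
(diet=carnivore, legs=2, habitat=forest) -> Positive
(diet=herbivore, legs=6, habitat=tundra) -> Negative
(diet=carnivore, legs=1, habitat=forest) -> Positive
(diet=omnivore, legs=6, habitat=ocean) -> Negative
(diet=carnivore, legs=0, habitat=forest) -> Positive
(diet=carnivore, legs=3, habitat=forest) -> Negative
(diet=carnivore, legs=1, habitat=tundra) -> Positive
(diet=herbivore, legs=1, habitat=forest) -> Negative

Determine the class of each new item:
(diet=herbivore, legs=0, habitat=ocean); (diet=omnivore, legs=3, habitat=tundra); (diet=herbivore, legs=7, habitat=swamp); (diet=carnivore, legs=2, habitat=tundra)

The pattern is that an item is 'Positive' exactly when: diet is carnivore AND legs ≤ 2.

Negative, Negative, Negative, Positive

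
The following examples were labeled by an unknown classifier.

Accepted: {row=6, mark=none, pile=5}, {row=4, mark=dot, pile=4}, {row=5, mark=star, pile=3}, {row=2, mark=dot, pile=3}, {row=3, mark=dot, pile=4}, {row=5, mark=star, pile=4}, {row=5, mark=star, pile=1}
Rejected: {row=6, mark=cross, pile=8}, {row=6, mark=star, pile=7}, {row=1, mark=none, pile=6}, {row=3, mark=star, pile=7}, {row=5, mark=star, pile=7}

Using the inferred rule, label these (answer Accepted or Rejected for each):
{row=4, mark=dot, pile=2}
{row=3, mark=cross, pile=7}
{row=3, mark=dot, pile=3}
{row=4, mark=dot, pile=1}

Accepted, Rejected, Accepted, Accepted

The classifier is using: pile ≤ 5.
{row=4, mark=dot, pile=2} — pile = 2, hence Accepted.
{row=3, mark=cross, pile=7} — pile = 7, hence Rejected.
{row=3, mark=dot, pile=3} — pile = 3, hence Accepted.
{row=4, mark=dot, pile=1} — pile = 1, hence Accepted.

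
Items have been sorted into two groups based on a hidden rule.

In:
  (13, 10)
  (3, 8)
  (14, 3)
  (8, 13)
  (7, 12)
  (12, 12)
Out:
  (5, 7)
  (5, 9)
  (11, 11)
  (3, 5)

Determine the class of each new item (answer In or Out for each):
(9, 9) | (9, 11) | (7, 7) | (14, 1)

Out, Out, Out, In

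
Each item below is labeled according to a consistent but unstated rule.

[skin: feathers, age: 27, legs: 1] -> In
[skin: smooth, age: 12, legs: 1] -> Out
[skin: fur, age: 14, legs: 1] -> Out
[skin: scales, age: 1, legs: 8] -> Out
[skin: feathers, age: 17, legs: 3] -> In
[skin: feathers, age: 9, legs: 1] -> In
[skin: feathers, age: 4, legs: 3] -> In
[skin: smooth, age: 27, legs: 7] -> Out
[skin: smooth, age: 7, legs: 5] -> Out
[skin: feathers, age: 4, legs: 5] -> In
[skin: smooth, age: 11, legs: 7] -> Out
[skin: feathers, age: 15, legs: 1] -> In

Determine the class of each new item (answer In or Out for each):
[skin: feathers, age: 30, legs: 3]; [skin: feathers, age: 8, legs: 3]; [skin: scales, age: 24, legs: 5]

In, In, Out

The simplest hypothesis consistent with all the labels is: skin is feathers.
[skin: feathers, age: 30, legs: 3] — skin is feathers, hence In. [skin: feathers, age: 8, legs: 3] — skin is feathers, hence In. [skin: scales, age: 24, legs: 5] — skin is scales, hence Out.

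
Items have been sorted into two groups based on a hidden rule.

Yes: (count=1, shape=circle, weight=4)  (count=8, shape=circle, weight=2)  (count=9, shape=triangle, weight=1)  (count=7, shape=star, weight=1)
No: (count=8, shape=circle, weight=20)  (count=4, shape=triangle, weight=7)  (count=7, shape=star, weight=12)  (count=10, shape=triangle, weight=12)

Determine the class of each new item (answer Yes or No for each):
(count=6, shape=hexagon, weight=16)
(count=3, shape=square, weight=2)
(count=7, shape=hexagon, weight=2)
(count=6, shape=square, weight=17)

No, Yes, Yes, No

Every 'Yes' example satisfies: weight ≤ 4. None of the 'No' examples do.
(count=6, shape=hexagon, weight=16): weight = 16, lacks this property → No.
(count=3, shape=square, weight=2): weight = 2, has this property → Yes.
(count=7, shape=hexagon, weight=2): weight = 2, has this property → Yes.
(count=6, shape=square, weight=17): weight = 17, lacks this property → No.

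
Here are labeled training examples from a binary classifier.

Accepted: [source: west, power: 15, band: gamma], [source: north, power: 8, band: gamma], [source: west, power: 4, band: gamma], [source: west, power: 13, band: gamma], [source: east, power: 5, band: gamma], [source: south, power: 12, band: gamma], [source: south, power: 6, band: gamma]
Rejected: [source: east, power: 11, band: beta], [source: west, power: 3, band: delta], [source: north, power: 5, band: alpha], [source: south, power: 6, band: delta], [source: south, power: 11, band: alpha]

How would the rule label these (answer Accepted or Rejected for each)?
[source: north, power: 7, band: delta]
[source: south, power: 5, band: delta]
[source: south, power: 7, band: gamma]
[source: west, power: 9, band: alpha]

Rejected, Rejected, Accepted, Rejected

The rule appears to be: band is gamma.
[source: north, power: 7, band: delta] — band is delta, hence Rejected. [source: south, power: 5, band: delta] — band is delta, hence Rejected. [source: south, power: 7, band: gamma] — band is gamma, hence Accepted. [source: west, power: 9, band: alpha] — band is alpha, hence Rejected.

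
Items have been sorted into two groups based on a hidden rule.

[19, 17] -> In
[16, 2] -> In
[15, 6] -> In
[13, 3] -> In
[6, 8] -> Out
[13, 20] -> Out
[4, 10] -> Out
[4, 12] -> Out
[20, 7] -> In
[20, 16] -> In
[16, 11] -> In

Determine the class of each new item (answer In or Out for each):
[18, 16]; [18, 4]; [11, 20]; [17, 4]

The classifier is using: first > second.
In: [18, 16], since 18 > 16.
In: [18, 4], since 18 > 4.
Out: [11, 20], since 11 < 20.
In: [17, 4], since 17 > 4.

In, In, Out, In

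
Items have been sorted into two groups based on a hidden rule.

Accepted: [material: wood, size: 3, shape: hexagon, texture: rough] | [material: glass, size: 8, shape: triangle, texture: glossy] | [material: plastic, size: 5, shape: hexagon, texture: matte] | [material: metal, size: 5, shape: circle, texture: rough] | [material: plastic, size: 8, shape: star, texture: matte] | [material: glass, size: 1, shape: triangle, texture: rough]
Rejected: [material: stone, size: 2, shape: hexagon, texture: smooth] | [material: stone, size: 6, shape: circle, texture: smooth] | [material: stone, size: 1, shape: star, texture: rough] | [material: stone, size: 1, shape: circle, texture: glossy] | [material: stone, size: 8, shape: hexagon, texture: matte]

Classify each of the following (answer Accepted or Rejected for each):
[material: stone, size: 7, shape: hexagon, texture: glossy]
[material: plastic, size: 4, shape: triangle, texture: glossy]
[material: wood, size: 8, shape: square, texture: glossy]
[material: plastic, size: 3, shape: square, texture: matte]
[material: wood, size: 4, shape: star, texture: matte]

Rejected, Accepted, Accepted, Accepted, Accepted

The rule appears to be: material is not stone.
Rejected: [material: stone, size: 7, shape: hexagon, texture: glossy], since material is stone. Accepted: [material: plastic, size: 4, shape: triangle, texture: glossy], since material is plastic. Accepted: [material: wood, size: 8, shape: square, texture: glossy], since material is wood. Accepted: [material: plastic, size: 3, shape: square, texture: matte], since material is plastic. Accepted: [material: wood, size: 4, shape: star, texture: matte], since material is wood.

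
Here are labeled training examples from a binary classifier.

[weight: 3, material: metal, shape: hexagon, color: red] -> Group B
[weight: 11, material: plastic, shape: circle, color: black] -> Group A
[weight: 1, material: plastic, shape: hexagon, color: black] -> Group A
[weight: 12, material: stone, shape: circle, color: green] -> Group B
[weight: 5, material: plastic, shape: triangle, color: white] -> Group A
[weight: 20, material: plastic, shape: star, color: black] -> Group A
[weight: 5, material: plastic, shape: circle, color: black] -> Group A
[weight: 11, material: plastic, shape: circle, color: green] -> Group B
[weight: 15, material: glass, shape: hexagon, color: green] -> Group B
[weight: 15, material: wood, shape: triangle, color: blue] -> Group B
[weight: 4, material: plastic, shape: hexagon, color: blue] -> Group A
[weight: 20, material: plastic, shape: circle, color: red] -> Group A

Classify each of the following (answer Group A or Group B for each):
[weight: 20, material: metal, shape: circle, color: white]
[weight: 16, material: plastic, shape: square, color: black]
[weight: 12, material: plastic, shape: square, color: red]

The simplest hypothesis consistent with all the labels is: material is plastic AND color is not green.

Group B, Group A, Group A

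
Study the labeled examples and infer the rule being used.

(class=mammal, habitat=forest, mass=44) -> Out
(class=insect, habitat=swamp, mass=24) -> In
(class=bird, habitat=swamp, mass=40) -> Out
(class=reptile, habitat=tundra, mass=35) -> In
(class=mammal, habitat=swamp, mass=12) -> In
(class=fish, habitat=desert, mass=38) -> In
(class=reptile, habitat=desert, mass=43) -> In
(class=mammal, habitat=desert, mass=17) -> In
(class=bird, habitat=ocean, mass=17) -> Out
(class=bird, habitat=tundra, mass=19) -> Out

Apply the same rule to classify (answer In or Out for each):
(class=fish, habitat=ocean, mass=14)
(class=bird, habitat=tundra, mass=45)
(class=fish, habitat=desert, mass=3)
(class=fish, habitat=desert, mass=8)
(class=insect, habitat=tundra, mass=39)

In, Out, In, In, In

The simplest hypothesis consistent with all the labels is: class is not bird AND mass ≤ 43.
(class=fish, habitat=ocean, mass=14) → class is fish, mass = 14 → In. (class=bird, habitat=tundra, mass=45) → class is bird, mass = 45 → Out. (class=fish, habitat=desert, mass=3) → class is fish, mass = 3 → In. (class=fish, habitat=desert, mass=8) → class is fish, mass = 8 → In. (class=insect, habitat=tundra, mass=39) → class is insect, mass = 39 → In.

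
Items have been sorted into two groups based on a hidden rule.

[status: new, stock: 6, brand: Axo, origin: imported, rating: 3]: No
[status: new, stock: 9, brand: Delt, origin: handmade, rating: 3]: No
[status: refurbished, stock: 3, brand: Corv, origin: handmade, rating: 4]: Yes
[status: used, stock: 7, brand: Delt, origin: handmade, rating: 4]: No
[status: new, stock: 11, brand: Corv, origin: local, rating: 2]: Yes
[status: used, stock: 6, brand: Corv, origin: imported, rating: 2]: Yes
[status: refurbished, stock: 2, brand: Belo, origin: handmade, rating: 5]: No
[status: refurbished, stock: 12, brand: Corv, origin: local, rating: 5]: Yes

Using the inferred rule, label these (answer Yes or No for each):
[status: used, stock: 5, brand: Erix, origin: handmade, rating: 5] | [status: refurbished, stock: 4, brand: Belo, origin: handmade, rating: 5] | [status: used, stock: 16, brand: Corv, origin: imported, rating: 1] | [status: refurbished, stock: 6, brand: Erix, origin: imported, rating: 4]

No, No, Yes, No

Checking candidate rules against both groups, what survives is: brand is Corv.
No: [status: used, stock: 5, brand: Erix, origin: handmade, rating: 5], since brand is Erix.
No: [status: refurbished, stock: 4, brand: Belo, origin: handmade, rating: 5], since brand is Belo.
Yes: [status: used, stock: 16, brand: Corv, origin: imported, rating: 1], since brand is Corv.
No: [status: refurbished, stock: 6, brand: Erix, origin: imported, rating: 4], since brand is Erix.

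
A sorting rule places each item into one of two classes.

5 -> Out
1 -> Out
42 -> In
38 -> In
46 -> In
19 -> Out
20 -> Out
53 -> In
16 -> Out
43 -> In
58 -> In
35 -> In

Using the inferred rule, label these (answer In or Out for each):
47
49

'In' ⟺ at least 35.
47: 47 ≥ 35 — meets the rule, so In. 49: 49 ≥ 35 — meets the rule, so In.

In, In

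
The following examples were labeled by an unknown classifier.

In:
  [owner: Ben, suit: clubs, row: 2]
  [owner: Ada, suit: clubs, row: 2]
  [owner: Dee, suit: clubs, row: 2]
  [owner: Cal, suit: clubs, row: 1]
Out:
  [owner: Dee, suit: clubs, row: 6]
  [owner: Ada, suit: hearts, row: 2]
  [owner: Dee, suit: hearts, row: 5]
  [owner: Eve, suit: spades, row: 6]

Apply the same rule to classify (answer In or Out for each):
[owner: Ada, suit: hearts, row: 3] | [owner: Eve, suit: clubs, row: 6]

The common property of the 'In' items is: suit is clubs AND row ≤ 2. No 'Out' item has it.
[owner: Ada, suit: hearts, row: 3]: suit is hearts, row = 3 — does not fit, so Out.
[owner: Eve, suit: clubs, row: 6]: suit is clubs, row = 6 — does not fit, so Out.

Out, Out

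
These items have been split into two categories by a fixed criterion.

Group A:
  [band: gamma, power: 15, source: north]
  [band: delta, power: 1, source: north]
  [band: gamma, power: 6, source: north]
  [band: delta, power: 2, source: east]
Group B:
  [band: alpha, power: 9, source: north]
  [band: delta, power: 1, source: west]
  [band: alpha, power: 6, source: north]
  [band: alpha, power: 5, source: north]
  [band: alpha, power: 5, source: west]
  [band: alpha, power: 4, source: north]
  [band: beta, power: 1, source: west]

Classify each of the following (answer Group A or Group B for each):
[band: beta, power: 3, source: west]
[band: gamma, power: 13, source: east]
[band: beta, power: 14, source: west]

All 'Group A' examples share one property — source is not west AND band is not alpha — and every 'Group B' example lacks it.
Group B: [band: beta, power: 3, source: west], since source is west, band is beta.
Group A: [band: gamma, power: 13, source: east], since source is east, band is gamma.
Group B: [band: beta, power: 14, source: west], since source is west, band is beta.

Group B, Group A, Group B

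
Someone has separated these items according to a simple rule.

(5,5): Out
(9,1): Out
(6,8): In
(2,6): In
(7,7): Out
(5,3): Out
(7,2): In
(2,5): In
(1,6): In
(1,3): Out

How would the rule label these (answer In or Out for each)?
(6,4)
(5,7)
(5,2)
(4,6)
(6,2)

One predicate separates the groups cleanly: product is even.

In, Out, In, In, In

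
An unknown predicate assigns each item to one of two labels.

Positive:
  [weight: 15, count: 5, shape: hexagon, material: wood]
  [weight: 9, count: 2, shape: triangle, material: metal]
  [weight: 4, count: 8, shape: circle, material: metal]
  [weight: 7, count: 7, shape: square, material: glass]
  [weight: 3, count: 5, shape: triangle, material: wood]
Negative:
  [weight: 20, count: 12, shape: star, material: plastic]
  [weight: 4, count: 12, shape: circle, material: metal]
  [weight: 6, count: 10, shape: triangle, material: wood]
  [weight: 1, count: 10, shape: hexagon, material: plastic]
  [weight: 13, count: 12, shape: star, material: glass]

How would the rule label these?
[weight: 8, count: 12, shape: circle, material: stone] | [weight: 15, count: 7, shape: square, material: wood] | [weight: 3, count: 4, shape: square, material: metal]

The rule appears to be: count ≤ 8.

Negative, Positive, Positive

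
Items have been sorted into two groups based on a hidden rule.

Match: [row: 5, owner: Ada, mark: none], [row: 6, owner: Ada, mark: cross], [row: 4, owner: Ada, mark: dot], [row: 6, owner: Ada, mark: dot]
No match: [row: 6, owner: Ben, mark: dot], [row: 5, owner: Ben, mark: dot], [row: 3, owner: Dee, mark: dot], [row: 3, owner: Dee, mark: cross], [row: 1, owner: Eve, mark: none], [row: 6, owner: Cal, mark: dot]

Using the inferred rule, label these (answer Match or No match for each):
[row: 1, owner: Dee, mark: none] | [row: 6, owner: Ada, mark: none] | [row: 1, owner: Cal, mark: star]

No match, Match, No match

Rule: owner is Ada. This holds for each 'Match' example and fails for each 'No match' one.
[row: 1, owner: Dee, mark: none] — owner is Dee, hence No match.
[row: 6, owner: Ada, mark: none] — owner is Ada, hence Match.
[row: 1, owner: Cal, mark: star] — owner is Cal, hence No match.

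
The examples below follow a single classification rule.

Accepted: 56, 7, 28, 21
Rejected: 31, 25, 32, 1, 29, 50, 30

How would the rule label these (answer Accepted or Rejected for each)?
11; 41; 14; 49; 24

Rejected, Rejected, Accepted, Accepted, Rejected

Rule: multiple of 7. This holds for each 'Accepted' example and fails for each 'Rejected' one.
11 — 11 = 7·1 + 4, hence Rejected.
41 — 41 = 7·5 + 6, hence Rejected.
14 — 14 = 7·2, hence Accepted.
49 — 49 = 7·7, hence Accepted.
24 — 24 = 7·3 + 3, hence Rejected.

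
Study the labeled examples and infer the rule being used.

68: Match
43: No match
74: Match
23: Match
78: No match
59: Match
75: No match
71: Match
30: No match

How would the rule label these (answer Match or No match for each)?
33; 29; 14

No match, Match, Match

One predicate separates the groups cleanly: ≡ 2 (mod 3).
33 → 33 mod 3 = 0 → No match.
29 → 29 mod 3 = 2 → Match.
14 → 14 mod 3 = 2 → Match.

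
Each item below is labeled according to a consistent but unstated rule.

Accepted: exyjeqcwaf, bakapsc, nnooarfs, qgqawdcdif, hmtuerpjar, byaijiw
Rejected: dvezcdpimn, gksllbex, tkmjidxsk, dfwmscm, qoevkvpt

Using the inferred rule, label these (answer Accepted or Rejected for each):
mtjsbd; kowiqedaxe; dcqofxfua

The rule appears to be: contains 'a'.
mtjsbd → no 'a' → Rejected.
kowiqedaxe → has 'a' → Accepted.
dcqofxfua → has 'a' → Accepted.

Rejected, Accepted, Accepted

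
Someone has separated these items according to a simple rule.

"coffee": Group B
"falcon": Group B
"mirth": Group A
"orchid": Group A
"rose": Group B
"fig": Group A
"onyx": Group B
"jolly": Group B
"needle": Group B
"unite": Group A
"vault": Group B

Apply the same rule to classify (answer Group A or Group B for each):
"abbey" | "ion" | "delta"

Group B, Group A, Group B

The simplest hypothesis consistent with all the labels is: contains 'i'.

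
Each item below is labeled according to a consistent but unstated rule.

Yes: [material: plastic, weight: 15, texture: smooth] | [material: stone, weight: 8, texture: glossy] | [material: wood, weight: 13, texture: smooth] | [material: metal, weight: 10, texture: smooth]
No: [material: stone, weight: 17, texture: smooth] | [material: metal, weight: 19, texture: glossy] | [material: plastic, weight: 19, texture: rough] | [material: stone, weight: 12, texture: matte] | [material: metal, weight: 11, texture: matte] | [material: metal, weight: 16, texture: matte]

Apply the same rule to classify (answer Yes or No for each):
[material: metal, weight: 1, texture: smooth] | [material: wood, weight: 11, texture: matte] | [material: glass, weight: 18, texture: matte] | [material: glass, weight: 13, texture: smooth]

Rule: texture is not matte AND weight ≤ 15. This holds for each 'Yes' example and fails for each 'No' one.
[material: metal, weight: 1, texture: smooth]: Yes (texture is smooth, weight = 1). [material: wood, weight: 11, texture: matte]: No (texture is matte, weight = 11). [material: glass, weight: 18, texture: matte]: No (texture is matte, weight = 18). [material: glass, weight: 13, texture: smooth]: Yes (texture is smooth, weight = 13).

Yes, No, No, Yes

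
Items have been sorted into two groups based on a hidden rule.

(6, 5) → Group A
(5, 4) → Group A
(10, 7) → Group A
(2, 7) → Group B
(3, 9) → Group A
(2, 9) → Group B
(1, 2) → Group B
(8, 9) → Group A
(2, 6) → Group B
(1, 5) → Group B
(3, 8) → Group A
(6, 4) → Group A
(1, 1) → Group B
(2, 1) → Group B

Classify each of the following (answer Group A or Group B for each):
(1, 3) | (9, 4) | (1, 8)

A rule that fits every label: first ≥ 3 — true of each 'Group A' example, false of each 'Group B' one.

Group B, Group A, Group B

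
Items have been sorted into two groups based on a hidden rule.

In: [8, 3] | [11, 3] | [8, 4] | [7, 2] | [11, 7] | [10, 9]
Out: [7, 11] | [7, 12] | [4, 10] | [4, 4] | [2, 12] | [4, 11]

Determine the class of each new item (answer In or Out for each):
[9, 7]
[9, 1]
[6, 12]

All 'In' examples share one property — first > second — and every 'Out' example lacks it.
[9, 7]: In (9 > 7).
[9, 1]: In (9 > 1).
[6, 12]: Out (6 < 12).

In, In, Out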